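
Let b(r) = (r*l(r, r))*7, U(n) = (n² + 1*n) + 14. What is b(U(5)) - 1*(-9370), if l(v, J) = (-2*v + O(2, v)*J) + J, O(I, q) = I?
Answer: 22922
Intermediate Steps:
l(v, J) = -2*v + 3*J (l(v, J) = (-2*v + 2*J) + J = -2*v + 3*J)
U(n) = 14 + n + n² (U(n) = (n² + n) + 14 = (n + n²) + 14 = 14 + n + n²)
b(r) = 7*r² (b(r) = (r*(-2*r + 3*r))*7 = (r*r)*7 = r²*7 = 7*r²)
b(U(5)) - 1*(-9370) = 7*(14 + 5 + 5²)² - 1*(-9370) = 7*(14 + 5 + 25)² + 9370 = 7*44² + 9370 = 7*1936 + 9370 = 13552 + 9370 = 22922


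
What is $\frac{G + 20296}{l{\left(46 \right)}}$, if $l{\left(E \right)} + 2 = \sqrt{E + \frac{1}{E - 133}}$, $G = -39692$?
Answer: $- \frac{259608}{281} - \frac{1492 \sqrt{348087}}{281} \approx -4056.5$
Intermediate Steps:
$l{\left(E \right)} = -2 + \sqrt{E + \frac{1}{-133 + E}}$ ($l{\left(E \right)} = -2 + \sqrt{E + \frac{1}{E - 133}} = -2 + \sqrt{E + \frac{1}{-133 + E}}$)
$\frac{G + 20296}{l{\left(46 \right)}} = \frac{-39692 + 20296}{-2 + \sqrt{\frac{1 + 46 \left(-133 + 46\right)}{-133 + 46}}} = - \frac{19396}{-2 + \sqrt{\frac{1 + 46 \left(-87\right)}{-87}}} = - \frac{19396}{-2 + \sqrt{- \frac{1 - 4002}{87}}} = - \frac{19396}{-2 + \sqrt{\left(- \frac{1}{87}\right) \left(-4001\right)}} = - \frac{19396}{-2 + \sqrt{\frac{4001}{87}}} = - \frac{19396}{-2 + \frac{\sqrt{348087}}{87}}$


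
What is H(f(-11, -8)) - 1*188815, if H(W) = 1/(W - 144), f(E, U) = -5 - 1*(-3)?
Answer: -27566991/146 ≈ -1.8882e+5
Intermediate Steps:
f(E, U) = -2 (f(E, U) = -5 + 3 = -2)
H(W) = 1/(-144 + W)
H(f(-11, -8)) - 1*188815 = 1/(-144 - 2) - 1*188815 = 1/(-146) - 188815 = -1/146 - 188815 = -27566991/146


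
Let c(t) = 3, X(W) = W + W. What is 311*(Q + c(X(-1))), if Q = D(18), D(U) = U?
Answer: 6531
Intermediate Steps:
X(W) = 2*W
Q = 18
311*(Q + c(X(-1))) = 311*(18 + 3) = 311*21 = 6531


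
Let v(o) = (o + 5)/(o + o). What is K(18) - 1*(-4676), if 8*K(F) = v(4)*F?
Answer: 149713/32 ≈ 4678.5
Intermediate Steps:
v(o) = (5 + o)/(2*o) (v(o) = (5 + o)/((2*o)) = (5 + o)*(1/(2*o)) = (5 + o)/(2*o))
K(F) = 9*F/64 (K(F) = (((½)*(5 + 4)/4)*F)/8 = (((½)*(¼)*9)*F)/8 = (9*F/8)/8 = 9*F/64)
K(18) - 1*(-4676) = (9/64)*18 - 1*(-4676) = 81/32 + 4676 = 149713/32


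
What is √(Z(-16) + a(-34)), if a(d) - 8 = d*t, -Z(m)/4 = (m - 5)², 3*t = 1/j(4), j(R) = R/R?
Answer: I*√15906/3 ≈ 42.04*I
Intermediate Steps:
j(R) = 1
t = ⅓ (t = (⅓)/1 = (⅓)*1 = ⅓ ≈ 0.33333)
Z(m) = -4*(-5 + m)² (Z(m) = -4*(m - 5)² = -4*(-5 + m)²)
a(d) = 8 + d/3 (a(d) = 8 + d*(⅓) = 8 + d/3)
√(Z(-16) + a(-34)) = √(-4*(-5 - 16)² + (8 + (⅓)*(-34))) = √(-4*(-21)² + (8 - 34/3)) = √(-4*441 - 10/3) = √(-1764 - 10/3) = √(-5302/3) = I*√15906/3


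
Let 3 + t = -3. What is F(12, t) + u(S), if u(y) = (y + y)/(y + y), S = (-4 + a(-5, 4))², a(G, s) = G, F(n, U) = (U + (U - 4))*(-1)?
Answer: 17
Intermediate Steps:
t = -6 (t = -3 - 3 = -6)
F(n, U) = 4 - 2*U (F(n, U) = (U + (-4 + U))*(-1) = (-4 + 2*U)*(-1) = 4 - 2*U)
S = 81 (S = (-4 - 5)² = (-9)² = 81)
u(y) = 1 (u(y) = (2*y)/((2*y)) = (2*y)*(1/(2*y)) = 1)
F(12, t) + u(S) = (4 - 2*(-6)) + 1 = (4 + 12) + 1 = 16 + 1 = 17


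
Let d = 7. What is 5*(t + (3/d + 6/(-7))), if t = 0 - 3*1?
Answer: -120/7 ≈ -17.143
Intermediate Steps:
t = -3 (t = 0 - 3 = -3)
5*(t + (3/d + 6/(-7))) = 5*(-3 + (3/7 + 6/(-7))) = 5*(-3 + (3*(⅐) + 6*(-⅐))) = 5*(-3 + (3/7 - 6/7)) = 5*(-3 - 3/7) = 5*(-24/7) = -120/7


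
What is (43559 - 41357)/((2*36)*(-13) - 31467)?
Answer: -734/10801 ≈ -0.067957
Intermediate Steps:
(43559 - 41357)/((2*36)*(-13) - 31467) = 2202/(72*(-13) - 31467) = 2202/(-936 - 31467) = 2202/(-32403) = 2202*(-1/32403) = -734/10801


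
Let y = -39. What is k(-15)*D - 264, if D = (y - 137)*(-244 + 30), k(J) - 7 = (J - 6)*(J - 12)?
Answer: 21618872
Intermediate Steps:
k(J) = 7 + (-12 + J)*(-6 + J) (k(J) = 7 + (J - 6)*(J - 12) = 7 + (-6 + J)*(-12 + J) = 7 + (-12 + J)*(-6 + J))
D = 37664 (D = (-39 - 137)*(-244 + 30) = -176*(-214) = 37664)
k(-15)*D - 264 = (79 + (-15)² - 18*(-15))*37664 - 264 = (79 + 225 + 270)*37664 - 264 = 574*37664 - 264 = 21619136 - 264 = 21618872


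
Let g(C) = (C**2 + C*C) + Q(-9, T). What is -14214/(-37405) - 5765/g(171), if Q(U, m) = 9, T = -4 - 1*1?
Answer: 615751249/2187855855 ≈ 0.28144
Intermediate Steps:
T = -5 (T = -4 - 1 = -5)
g(C) = 9 + 2*C**2 (g(C) = (C**2 + C*C) + 9 = (C**2 + C**2) + 9 = 2*C**2 + 9 = 9 + 2*C**2)
-14214/(-37405) - 5765/g(171) = -14214/(-37405) - 5765/(9 + 2*171**2) = -14214*(-1/37405) - 5765/(9 + 2*29241) = 14214/37405 - 5765/(9 + 58482) = 14214/37405 - 5765/58491 = 615751249/2187855855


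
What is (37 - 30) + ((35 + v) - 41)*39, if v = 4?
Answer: -71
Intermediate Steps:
(37 - 30) + ((35 + v) - 41)*39 = (37 - 30) + ((35 + 4) - 41)*39 = 7 + (39 - 41)*39 = 7 - 2*39 = 7 - 78 = -71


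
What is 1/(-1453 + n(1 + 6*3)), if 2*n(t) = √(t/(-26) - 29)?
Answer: -151112/219566509 - 2*I*√20098/219566509 ≈ -0.00068823 - 1.2913e-6*I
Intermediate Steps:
n(t) = √(-29 - t/26)/2 (n(t) = √(t/(-26) - 29)/2 = √(t*(-1/26) - 29)/2 = √(-t/26 - 29)/2 = √(-29 - t/26)/2)
1/(-1453 + n(1 + 6*3)) = 1/(-1453 + √(-19604 - 26*(1 + 6*3))/52) = 1/(-1453 + √(-19604 - 26*(1 + 18))/52) = 1/(-1453 + √(-19604 - 26*19)/52) = 1/(-1453 + √(-19604 - 494)/52) = 1/(-1453 + √(-20098)/52) = 1/(-1453 + (I*√20098)/52) = 1/(-1453 + I*√20098/52)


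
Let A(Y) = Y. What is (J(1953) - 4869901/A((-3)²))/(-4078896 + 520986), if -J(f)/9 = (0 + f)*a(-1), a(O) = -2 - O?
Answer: 2355854/16010595 ≈ 0.14714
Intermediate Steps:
J(f) = 9*f (J(f) = -9*(0 + f)*(-2 - 1*(-1)) = -9*f*(-2 + 1) = -9*f*(-1) = -(-9)*f = 9*f)
(J(1953) - 4869901/A((-3)²))/(-4078896 + 520986) = (9*1953 - 4869901/((-3)²))/(-4078896 + 520986) = (17577 - 4869901/9)/(-3557910) = (17577 - 4869901*⅑)*(-1/3557910) = (17577 - 4869901/9)*(-1/3557910) = -4711708/9*(-1/3557910) = 2355854/16010595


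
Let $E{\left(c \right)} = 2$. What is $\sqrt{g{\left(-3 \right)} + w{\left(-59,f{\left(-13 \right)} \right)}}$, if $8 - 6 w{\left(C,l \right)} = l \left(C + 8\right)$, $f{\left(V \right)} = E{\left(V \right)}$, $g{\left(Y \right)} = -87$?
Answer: $\frac{i \sqrt{618}}{3} \approx 8.2865 i$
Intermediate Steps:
$f{\left(V \right)} = 2$
$w{\left(C,l \right)} = \frac{4}{3} - \frac{l \left(8 + C\right)}{6}$ ($w{\left(C,l \right)} = \frac{4}{3} - \frac{l \left(C + 8\right)}{6} = \frac{4}{3} - \frac{l \left(8 + C\right)}{6}$)
$\sqrt{g{\left(-3 \right)} + w{\left(-59,f{\left(-13 \right)} \right)}} = \sqrt{-87 - \left(\frac{4}{3} - \frac{59}{3}\right)} = \sqrt{-87 + \left(\frac{4}{3} - \frac{8}{3} + \frac{59}{3}\right)} = \sqrt{-87 + \frac{55}{3}} = \sqrt{- \frac{206}{3}} = \frac{i \sqrt{618}}{3}$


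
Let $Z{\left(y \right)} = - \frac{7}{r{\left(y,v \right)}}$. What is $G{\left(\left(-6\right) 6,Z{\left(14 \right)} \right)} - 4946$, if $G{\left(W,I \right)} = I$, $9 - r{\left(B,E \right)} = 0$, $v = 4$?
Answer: $- \frac{44521}{9} \approx -4946.8$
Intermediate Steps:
$r{\left(B,E \right)} = 9$ ($r{\left(B,E \right)} = 9 - 0 = 9 + 0 = 9$)
$Z{\left(y \right)} = - \frac{7}{9}$
$G{\left(\left(-6\right) 6,Z{\left(14 \right)} \right)} - 4946 = - \frac{7}{9} - 4946 = - \frac{44521}{9}$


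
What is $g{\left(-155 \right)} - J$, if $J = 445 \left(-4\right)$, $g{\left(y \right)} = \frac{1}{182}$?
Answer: $\frac{323961}{182} \approx 1780.0$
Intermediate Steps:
$g{\left(y \right)} = \frac{1}{182}$
$J = -1780$
$g{\left(-155 \right)} - J = \frac{1}{182} - -1780 = \frac{1}{182} + 1780 = \frac{323961}{182}$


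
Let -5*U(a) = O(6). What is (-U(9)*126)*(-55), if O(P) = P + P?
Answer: -16632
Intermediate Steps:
O(P) = 2*P
U(a) = -12/5 (U(a) = -2*6/5 = -⅕*12 = -12/5)
(-U(9)*126)*(-55) = (-1*(-12/5)*126)*(-55) = ((12/5)*126)*(-55) = (1512/5)*(-55) = -16632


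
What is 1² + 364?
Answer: 365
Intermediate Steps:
1² + 364 = 1 + 364 = 365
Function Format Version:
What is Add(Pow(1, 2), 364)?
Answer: 365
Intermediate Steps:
Add(Pow(1, 2), 364) = Add(1, 364) = 365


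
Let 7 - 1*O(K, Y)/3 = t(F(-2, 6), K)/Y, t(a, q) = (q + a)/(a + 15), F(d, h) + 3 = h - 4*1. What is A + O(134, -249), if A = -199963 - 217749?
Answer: -69336687/166 ≈ -4.1769e+5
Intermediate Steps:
F(d, h) = -7 + h (F(d, h) = -3 + (h - 4*1) = -3 + (h - 4) = -3 + (-4 + h) = -7 + h)
t(a, q) = (a + q)/(15 + a)
O(K, Y) = 21 - 3*(-1/14 + K/14)/Y (O(K, Y) = 21 - 3*((-7 + 6) + K)/(15 + (-7 + 6))/Y = 21 - 3*(-1 + K)/(15 - 1)/Y = 21 - 3*(-1 + K)/14/Y = 21 - 3*(-1/14 + K/14)/Y)
A = -417712
A + O(134, -249) = -417712 + (3/14)*(1 - 1*134 + 98*(-249))/(-249) = -417712 + (3/14)*(-1/249)*(1 - 134 - 24402) = -417712 + (3/14)*(-1/249)*(-24535) = -417712 + 3505/166 = -69336687/166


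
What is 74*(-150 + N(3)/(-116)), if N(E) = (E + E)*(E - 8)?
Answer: -321345/29 ≈ -11081.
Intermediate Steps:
N(E) = 2*E*(-8 + E) (N(E) = (2*E)*(-8 + E) = 2*E*(-8 + E))
74*(-150 + N(3)/(-116)) = 74*(-150 + (2*3*(-8 + 3))/(-116)) = 74*(-150 + (2*3*(-5))*(-1/116)) = 74*(-150 - 30*(-1/116)) = 74*(-150 + 15/58) = 74*(-8685/58) = -321345/29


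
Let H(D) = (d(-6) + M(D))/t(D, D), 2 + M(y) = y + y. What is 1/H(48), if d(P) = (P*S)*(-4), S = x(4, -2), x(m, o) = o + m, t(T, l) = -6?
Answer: -3/71 ≈ -0.042253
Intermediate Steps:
x(m, o) = m + o
S = 2 (S = 4 - 2 = 2)
M(y) = -2 + 2*y (M(y) = -2 + (y + y) = -2 + 2*y)
d(P) = -8*P (d(P) = (P*2)*(-4) = (2*P)*(-4) = -8*P)
H(D) = -23/3 - D/3 (H(D) = (-8*(-6) + (-2 + 2*D))/(-6) = (48 + (-2 + 2*D))*(-⅙) = (46 + 2*D)*(-⅙) = -23/3 - D/3)
1/H(48) = 1/(-23/3 - ⅓*48) = 1/(-23/3 - 16) = 1/(-71/3) = -3/71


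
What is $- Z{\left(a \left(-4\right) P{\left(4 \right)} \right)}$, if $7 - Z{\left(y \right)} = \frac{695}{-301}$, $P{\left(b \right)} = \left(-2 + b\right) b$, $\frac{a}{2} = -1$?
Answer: $- \frac{2802}{301} \approx -9.309$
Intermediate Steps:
$a = -2$ ($a = 2 \left(-1\right) = -2$)
$P{\left(b \right)} = b \left(-2 + b\right)$
$Z{\left(y \right)} = \frac{2802}{301}$ ($Z{\left(y \right)} = 7 - \frac{695}{-301} = 7 - 695 \left(- \frac{1}{301}\right) = 7 - - \frac{695}{301} = 7 + \frac{695}{301} = \frac{2802}{301}$)
$- Z{\left(a \left(-4\right) P{\left(4 \right)} \right)} = \left(-1\right) \frac{2802}{301} = - \frac{2802}{301}$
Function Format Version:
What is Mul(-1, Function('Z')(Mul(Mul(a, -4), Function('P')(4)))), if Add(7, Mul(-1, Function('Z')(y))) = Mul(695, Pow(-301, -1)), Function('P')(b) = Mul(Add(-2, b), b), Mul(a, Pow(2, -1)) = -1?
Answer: Rational(-2802, 301) ≈ -9.3090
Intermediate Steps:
a = -2 (a = Mul(2, -1) = -2)
Function('P')(b) = Mul(b, Add(-2, b))
Function('Z')(y) = Rational(2802, 301) (Function('Z')(y) = Add(7, Mul(-1, Mul(695, Pow(-301, -1)))) = Add(7, Mul(-1, Mul(695, Rational(-1, 301)))) = Add(7, Mul(-1, Rational(-695, 301))) = Add(7, Rational(695, 301)) = Rational(2802, 301))
Mul(-1, Function('Z')(Mul(Mul(a, -4), Function('P')(4)))) = Mul(-1, Rational(2802, 301)) = Rational(-2802, 301)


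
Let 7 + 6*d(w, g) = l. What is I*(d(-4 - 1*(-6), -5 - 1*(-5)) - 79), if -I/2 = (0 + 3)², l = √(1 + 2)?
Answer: 1443 - 3*√3 ≈ 1437.8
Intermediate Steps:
l = √3 ≈ 1.7320
I = -18 (I = -2*(0 + 3)² = -2*3² = -2*9 = -18)
d(w, g) = -7/6 + √3/6
I*(d(-4 - 1*(-6), -5 - 1*(-5)) - 79) = -18*((-7/6 + √3/6) - 79) = -18*(-481/6 + √3/6) = 1443 - 3*√3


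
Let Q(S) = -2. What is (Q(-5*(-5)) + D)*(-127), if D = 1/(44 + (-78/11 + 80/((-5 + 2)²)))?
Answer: 1139063/4534 ≈ 251.23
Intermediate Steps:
D = 99/4534 (D = 1/(44 + (-78*1/11 + 80/((-3)²))) = 1/(44 + (-78/11 + 80/9)) = 1/(44 + 178/99) = 1/(4534/99) = 99/4534 ≈ 0.021835)
(Q(-5*(-5)) + D)*(-127) = (-2 + 99/4534)*(-127) = -8969/4534*(-127) = 1139063/4534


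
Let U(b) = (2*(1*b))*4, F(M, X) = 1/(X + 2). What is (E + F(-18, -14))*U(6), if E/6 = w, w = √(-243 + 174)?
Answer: -4 + 288*I*√69 ≈ -4.0 + 2392.3*I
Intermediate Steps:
w = I*√69 (w = √(-69) = I*√69 ≈ 8.3066*I)
E = 6*I*√69 (E = 6*(I*√69) = 6*I*√69 ≈ 49.84*I)
F(M, X) = 1/(2 + X)
U(b) = 8*b (U(b) = (2*b)*4 = 8*b)
(E + F(-18, -14))*U(6) = (6*I*√69 + 1/(2 - 14))*(8*6) = (6*I*√69 + 1/(-12))*48 = (6*I*√69 - 1/12)*48 = (-1/12 + 6*I*√69)*48 = -4 + 288*I*√69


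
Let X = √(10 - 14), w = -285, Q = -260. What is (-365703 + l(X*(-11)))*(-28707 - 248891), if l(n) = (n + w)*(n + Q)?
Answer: 81082767026 - 3328400020*I ≈ 8.1083e+10 - 3.3284e+9*I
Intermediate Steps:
X = 2*I (X = √(-4) = 2*I ≈ 2.0*I)
l(n) = (-285 + n)*(-260 + n) (l(n) = (n - 285)*(n - 260) = (-285 + n)*(-260 + n))
(-365703 + l(X*(-11)))*(-28707 - 248891) = (-365703 + (74100 + ((2*I)*(-11))² - 545*2*I*(-11)))*(-28707 - 248891) = (-365703 + (74100 + (-22*I)² - (-11990)*I))*(-277598) = (-365703 + (74100 - 484 + 11990*I))*(-277598) = (-365703 + (73616 + 11990*I))*(-277598) = (-292087 + 11990*I)*(-277598) = 81082767026 - 3328400020*I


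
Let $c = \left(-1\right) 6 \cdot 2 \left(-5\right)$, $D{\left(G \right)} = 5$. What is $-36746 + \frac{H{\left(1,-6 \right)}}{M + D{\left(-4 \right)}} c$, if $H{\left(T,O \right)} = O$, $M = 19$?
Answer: $-36761$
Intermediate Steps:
$c = 60$ ($c = \left(-6\right) 2 \left(-5\right) = \left(-12\right) \left(-5\right) = 60$)
$-36746 + \frac{H{\left(1,-6 \right)}}{M + D{\left(-4 \right)}} c = -36746 + - \frac{6}{19 + 5} \cdot 60 = -36746 + - \frac{6}{24} \cdot 60 = -36746 + \left(-6\right) \frac{1}{24} \cdot 60 = -36746 - 15 = -36761$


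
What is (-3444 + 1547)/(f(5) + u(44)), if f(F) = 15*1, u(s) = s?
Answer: -1897/59 ≈ -32.153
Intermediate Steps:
f(F) = 15
(-3444 + 1547)/(f(5) + u(44)) = (-3444 + 1547)/(15 + 44) = -1897/59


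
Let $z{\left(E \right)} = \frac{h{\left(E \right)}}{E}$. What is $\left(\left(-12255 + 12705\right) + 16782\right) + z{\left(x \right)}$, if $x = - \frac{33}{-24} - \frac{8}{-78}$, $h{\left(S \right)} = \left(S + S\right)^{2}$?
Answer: $\frac{1344557}{78} \approx 17238.0$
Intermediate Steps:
$h{\left(S \right)} = 4 S^{2}$ ($h{\left(S \right)} = \left(2 S\right)^{2} = 4 S^{2}$)
$x = \frac{461}{312}$ ($x = \left(-33\right) \left(- \frac{1}{24}\right) - - \frac{4}{39} = \frac{11}{8} + \frac{4}{39} = \frac{461}{312} \approx 1.4776$)
$z{\left(E \right)} = 4 E$ ($z{\left(E \right)} = \frac{4 E^{2}}{E} = 4 E$)
$\left(\left(-12255 + 12705\right) + 16782\right) + z{\left(x \right)} = \left(\left(-12255 + 12705\right) + 16782\right) + 4 \cdot \frac{461}{312} = \left(450 + 16782\right) + \frac{461}{78} = 17232 + \frac{461}{78} = \frac{1344557}{78}$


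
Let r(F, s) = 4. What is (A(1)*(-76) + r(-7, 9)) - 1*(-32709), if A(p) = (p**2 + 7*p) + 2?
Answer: 31953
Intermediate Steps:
A(p) = 2 + p**2 + 7*p
(A(1)*(-76) + r(-7, 9)) - 1*(-32709) = ((2 + 1**2 + 7*1)*(-76) + 4) - 1*(-32709) = ((2 + 1 + 7)*(-76) + 4) + 32709 = (10*(-76) + 4) + 32709 = (-760 + 4) + 32709 = -756 + 32709 = 31953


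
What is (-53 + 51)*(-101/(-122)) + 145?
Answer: 8744/61 ≈ 143.34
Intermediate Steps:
(-53 + 51)*(-101/(-122)) + 145 = -(-202)*(-1)/122 + 145 = -2*101/122 + 145 = -101/61 + 145 = 8744/61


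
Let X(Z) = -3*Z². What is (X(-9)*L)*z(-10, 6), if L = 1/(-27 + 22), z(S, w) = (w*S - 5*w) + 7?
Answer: -20169/5 ≈ -4033.8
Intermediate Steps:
z(S, w) = 7 - 5*w + S*w (z(S, w) = (S*w - 5*w) + 7 = (-5*w + S*w) + 7 = 7 - 5*w + S*w)
L = -⅕ (L = 1/(-5) = -⅕ ≈ -0.20000)
(X(-9)*L)*z(-10, 6) = (-3*(-9)²*(-⅕))*(7 - 5*6 - 10*6) = (-3*81*(-⅕))*(7 - 30 - 60) = -243*(-⅕)*(-83) = (243/5)*(-83) = -20169/5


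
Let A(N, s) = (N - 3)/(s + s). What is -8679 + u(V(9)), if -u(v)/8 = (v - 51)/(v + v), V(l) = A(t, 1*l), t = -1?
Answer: -9601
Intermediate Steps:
A(N, s) = (-3 + N)/(2*s) (A(N, s) = (-3 + N)/((2*s)) = (-3 + N)*(1/(2*s)) = (-3 + N)/(2*s))
V(l) = -2/l (V(l) = (-3 - 1)/(2*((1*l))) = (½)*(-4)/l = -2/l)
u(v) = -4*(-51 + v)/v (u(v) = -8*(v - 51)/(v + v) = -8*(-51 + v)/(2*v) = -8*(-51 + v)*1/(2*v) = -4*(-51 + v)/v)
-8679 + u(V(9)) = -8679 + (-4 + 204/((-2/9))) = -8679 + (-4 + 204/((-2*⅑))) = -8679 + (-4 + 204/(-2/9)) = -8679 + (-4 + 204*(-9/2)) = -8679 + (-4 - 918) = -8679 - 922 = -9601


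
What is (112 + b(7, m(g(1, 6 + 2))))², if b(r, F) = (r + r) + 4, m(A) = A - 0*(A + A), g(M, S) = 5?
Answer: 16900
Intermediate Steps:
m(A) = A (m(A) = A - 0*2*A = A - 1*0 = A + 0 = A)
b(r, F) = 4 + 2*r (b(r, F) = 2*r + 4 = 4 + 2*r)
(112 + b(7, m(g(1, 6 + 2))))² = (112 + (4 + 2*7))² = (112 + (4 + 14))² = (112 + 18)² = 130² = 16900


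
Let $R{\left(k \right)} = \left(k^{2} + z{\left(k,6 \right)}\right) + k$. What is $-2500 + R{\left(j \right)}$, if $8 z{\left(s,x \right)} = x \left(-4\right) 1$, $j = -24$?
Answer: $-1951$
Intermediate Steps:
$z{\left(s,x \right)} = - \frac{x}{2}$ ($z{\left(s,x \right)} = \frac{x \left(-4\right) 1}{8} = \frac{- 4 x 1}{8} = \frac{\left(-4\right) x}{8} = - \frac{x}{2}$)
$R{\left(k \right)} = -3 + k + k^{2}$ ($R{\left(k \right)} = \left(k^{2} - 3\right) + k = \left(-3 + k^{2}\right) + k = -3 + k + k^{2}$)
$-2500 + R{\left(j \right)} = -2500 - \left(27 - 576\right) = -2500 - -549 = -2500 + 549 = -1951$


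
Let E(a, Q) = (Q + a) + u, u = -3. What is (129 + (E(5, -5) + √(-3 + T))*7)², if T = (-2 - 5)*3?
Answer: 10488 + 3024*I*√6 ≈ 10488.0 + 7407.3*I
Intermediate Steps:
E(a, Q) = -3 + Q + a (E(a, Q) = (Q + a) - 3 = -3 + Q + a)
T = -21 (T = -7*3 = -21)
(129 + (E(5, -5) + √(-3 + T))*7)² = (129 + ((-3 - 5 + 5) + √(-3 - 21))*7)² = (129 + (-3 + √(-24))*7)² = (129 + (-3 + 2*I*√6)*7)² = (129 + (-21 + 14*I*√6))² = (108 + 14*I*√6)²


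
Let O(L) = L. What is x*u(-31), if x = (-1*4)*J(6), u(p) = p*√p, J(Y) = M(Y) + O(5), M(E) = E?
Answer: 1364*I*√31 ≈ 7594.4*I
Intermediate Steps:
J(Y) = 5 + Y (J(Y) = Y + 5 = 5 + Y)
u(p) = p^(3/2)
x = -44 (x = (-1*4)*(5 + 6) = -4*11 = -44)
x*u(-31) = -(-1364)*I*√31 = 1364*I*√31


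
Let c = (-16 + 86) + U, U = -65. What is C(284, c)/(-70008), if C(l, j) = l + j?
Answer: -289/70008 ≈ -0.0041281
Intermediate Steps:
c = 5 (c = (-16 + 86) - 65 = 70 - 65 = 5)
C(l, j) = j + l
C(284, c)/(-70008) = (5 + 284)/(-70008) = 289*(-1/70008) = -289/70008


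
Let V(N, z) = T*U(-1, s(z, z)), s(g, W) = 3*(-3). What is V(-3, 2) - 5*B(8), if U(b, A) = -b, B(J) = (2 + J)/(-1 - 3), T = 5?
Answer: 35/2 ≈ 17.500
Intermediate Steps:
s(g, W) = -9
B(J) = -½ - J/4 (B(J) = (2 + J)/(-4) = (2 + J)*(-¼) = -½ - J/4)
V(N, z) = 5 (V(N, z) = 5*(-1*(-1)) = 5*1 = 5)
V(-3, 2) - 5*B(8) = 5 - 5*(-½ - ¼*8) = 5 - 5*(-½ - 2) = 5 - 5*(-5/2) = 5 + 25/2 = 35/2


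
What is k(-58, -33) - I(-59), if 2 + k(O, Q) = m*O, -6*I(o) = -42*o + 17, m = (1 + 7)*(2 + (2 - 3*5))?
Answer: 33107/6 ≈ 5517.8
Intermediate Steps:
m = -88 (m = 8*(2 + (2 - 15)) = 8*(2 - 13) = 8*(-11) = -88)
I(o) = -17/6 + 7*o (I(o) = -(-42*o + 17)/6 = -(17 - 42*o)/6 = -17/6 + 7*o)
k(O, Q) = -2 - 88*O
k(-58, -33) - I(-59) = (-2 - 88*(-58)) - (-17/6 + 7*(-59)) = (-2 + 5104) - (-17/6 - 413) = 5102 - 1*(-2495/6) = 5102 + 2495/6 = 33107/6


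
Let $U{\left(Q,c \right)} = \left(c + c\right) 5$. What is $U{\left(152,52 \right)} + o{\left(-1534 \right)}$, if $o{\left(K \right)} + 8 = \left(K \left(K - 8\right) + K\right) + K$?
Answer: $2362872$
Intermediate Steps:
$U{\left(Q,c \right)} = 10 c$ ($U{\left(Q,c \right)} = 2 c 5 = 10 c$)
$o{\left(K \right)} = -8 + 2 K + K \left(-8 + K\right)$ ($o{\left(K \right)} = -8 + \left(\left(K \left(K - 8\right) + K\right) + K\right) = -8 + \left(\left(K \left(-8 + K\right) + K\right) + K\right) = -8 + \left(\left(K + K \left(-8 + K\right)\right) + K\right) = -8 + \left(2 K + K \left(-8 + K\right)\right) = -8 + 2 K + K \left(-8 + K\right)$)
$U{\left(152,52 \right)} + o{\left(-1534 \right)} = 10 \cdot 52 - \left(-9196 - 2353156\right) = 520 + \left(-8 + 2353156 + 9204\right) = 520 + 2362352 = 2362872$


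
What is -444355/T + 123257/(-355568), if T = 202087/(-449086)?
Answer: 70954852924725681/71855670416 ≈ 9.8746e+5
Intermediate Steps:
T = -202087/449086 (T = 202087*(-1/449086) = -202087/449086 ≈ -0.45000)
-444355/T + 123257/(-355568) = -444355/(-202087/449086) + 123257/(-355568) = -444355*(-449086/202087) + 123257*(-1/355568) = 199553609530/202087 - 123257/355568 = 70954852924725681/71855670416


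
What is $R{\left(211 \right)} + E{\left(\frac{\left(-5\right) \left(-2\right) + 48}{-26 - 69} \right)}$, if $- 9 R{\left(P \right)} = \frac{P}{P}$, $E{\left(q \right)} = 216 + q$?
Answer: $\frac{184063}{855} \approx 215.28$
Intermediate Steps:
$R{\left(P \right)} = - \frac{1}{9}$ ($R{\left(P \right)} = - \frac{P \frac{1}{P}}{9} = \left(- \frac{1}{9}\right) 1 = - \frac{1}{9}$)
$R{\left(211 \right)} + E{\left(\frac{\left(-5\right) \left(-2\right) + 48}{-26 - 69} \right)} = - \frac{1}{9} + \left(216 + \frac{\left(-5\right) \left(-2\right) + 48}{-26 - 69}\right) = - \frac{1}{9} + \left(216 + \frac{10 + 48}{-95}\right) = - \frac{1}{9} + \left(216 + 58 \left(- \frac{1}{95}\right)\right) = - \frac{1}{9} + \left(216 - \frac{58}{95}\right) = - \frac{1}{9} + \frac{20462}{95} = \frac{184063}{855}$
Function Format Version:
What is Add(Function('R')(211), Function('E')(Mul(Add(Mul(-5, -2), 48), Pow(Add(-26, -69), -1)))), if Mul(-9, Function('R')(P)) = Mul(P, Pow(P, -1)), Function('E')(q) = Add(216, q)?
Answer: Rational(184063, 855) ≈ 215.28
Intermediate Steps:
Function('R')(P) = Rational(-1, 9) (Function('R')(P) = Mul(Rational(-1, 9), Mul(P, Pow(P, -1))) = Mul(Rational(-1, 9), 1) = Rational(-1, 9))
Add(Function('R')(211), Function('E')(Mul(Add(Mul(-5, -2), 48), Pow(Add(-26, -69), -1)))) = Add(Rational(-1, 9), Add(216, Mul(Add(Mul(-5, -2), 48), Pow(Add(-26, -69), -1)))) = Add(Rational(-1, 9), Add(216, Mul(Add(10, 48), Pow(-95, -1)))) = Add(Rational(-1, 9), Add(216, Mul(58, Rational(-1, 95)))) = Add(Rational(-1, 9), Add(216, Rational(-58, 95))) = Add(Rational(-1, 9), Rational(20462, 95)) = Rational(184063, 855)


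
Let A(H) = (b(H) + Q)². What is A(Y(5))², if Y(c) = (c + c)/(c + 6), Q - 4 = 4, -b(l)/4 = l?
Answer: 5308416/14641 ≈ 362.57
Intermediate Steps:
b(l) = -4*l
Q = 8 (Q = 4 + 4 = 8)
Y(c) = 2*c/(6 + c) (Y(c) = (2*c)/(6 + c) = 2*c/(6 + c))
A(H) = (8 - 4*H)² (A(H) = (-4*H + 8)² = (8 - 4*H)²)
A(Y(5))² = (16*(-2 + 2*5/(6 + 5))²)² = (16*(-2 + 2*5/11)²)² = (16*(-2 + 2*5*(1/11))²)² = (16*(-2 + 10/11)²)² = (16*(-12/11)²)² = (16*(144/121))² = (2304/121)² = 5308416/14641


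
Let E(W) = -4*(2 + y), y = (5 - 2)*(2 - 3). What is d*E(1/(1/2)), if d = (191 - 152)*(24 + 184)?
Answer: 32448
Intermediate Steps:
d = 8112 (d = 39*208 = 8112)
y = -3 (y = 3*(-1) = -3)
E(W) = 4 (E(W) = -4*(2 - 3) = -4*(-1) = 4)
d*E(1/(1/2)) = 8112*4 = 32448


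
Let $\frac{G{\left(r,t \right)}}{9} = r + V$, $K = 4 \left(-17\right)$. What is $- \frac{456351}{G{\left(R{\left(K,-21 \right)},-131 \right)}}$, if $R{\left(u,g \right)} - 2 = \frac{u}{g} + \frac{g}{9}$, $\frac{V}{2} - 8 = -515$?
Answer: $\frac{1064819}{21233} \approx 50.149$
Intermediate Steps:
$V = -1014$ ($V = 16 + 2 \left(-515\right) = 16 - 1030 = -1014$)
$K = -68$
$R{\left(u,g \right)} = 2 + \frac{g}{9} + \frac{u}{g}$ ($R{\left(u,g \right)} = 2 + \left(\frac{u}{g} + \frac{g}{9}\right) = 2 + \left(\frac{g}{9} + \frac{u}{g}\right) = 2 + \frac{g}{9} + \frac{u}{g}$)
$G{\left(r,t \right)} = -9126 + 9 r$ ($G{\left(r,t \right)} = 9 \left(r - 1014\right) = 9 \left(-1014 + r\right) = -9126 + 9 r$)
$- \frac{456351}{G{\left(R{\left(K,-21 \right)},-131 \right)}} = - \frac{456351}{-9126 + 9 \left(2 + \frac{1}{9} \left(-21\right) - \frac{68}{-21}\right)} = - \frac{456351}{-9126 + 9 \left(2 - \frac{7}{3} - - \frac{68}{21}\right)} = - \frac{456351}{-9126 + 9 \left(2 - \frac{7}{3} + \frac{68}{21}\right)} = - \frac{456351}{-9126 + 9 \cdot \frac{61}{21}} = - \frac{456351}{-9126 + \frac{183}{7}} = - \frac{456351}{- \frac{63699}{7}} = \left(-456351\right) \left(- \frac{7}{63699}\right) = \frac{1064819}{21233}$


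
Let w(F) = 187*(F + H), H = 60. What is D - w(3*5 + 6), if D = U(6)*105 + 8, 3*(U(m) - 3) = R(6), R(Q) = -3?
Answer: -14929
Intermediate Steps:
U(m) = 2 (U(m) = 3 + (⅓)*(-3) = 3 - 1 = 2)
w(F) = 11220 + 187*F (w(F) = 187*(F + 60) = 187*(60 + F) = 11220 + 187*F)
D = 218 (D = 2*105 + 8 = 210 + 8 = 218)
D - w(3*5 + 6) = 218 - (11220 + 187*(3*5 + 6)) = 218 - (11220 + 187*(15 + 6)) = 218 - (11220 + 187*21) = 218 - (11220 + 3927) = 218 - 1*15147 = 218 - 15147 = -14929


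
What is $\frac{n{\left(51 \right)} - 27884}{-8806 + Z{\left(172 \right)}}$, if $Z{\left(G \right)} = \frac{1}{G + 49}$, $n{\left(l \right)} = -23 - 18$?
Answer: $\frac{246857}{77845} \approx 3.1711$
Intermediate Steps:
$n{\left(l \right)} = -41$ ($n{\left(l \right)} = -23 - 18 = -41$)
$Z{\left(G \right)} = \frac{1}{49 + G}$
$\frac{n{\left(51 \right)} - 27884}{-8806 + Z{\left(172 \right)}} = \frac{-41 - 27884}{-8806 + \frac{1}{49 + 172}} = - \frac{27925}{-8806 + \frac{1}{221}} = - \frac{27925}{- \frac{1946125}{221}} = \left(-27925\right) \left(- \frac{221}{1946125}\right) = \frac{246857}{77845}$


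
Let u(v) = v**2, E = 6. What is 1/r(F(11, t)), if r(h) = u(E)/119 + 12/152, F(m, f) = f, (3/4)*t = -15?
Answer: 4522/1725 ≈ 2.6214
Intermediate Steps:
t = -20 (t = (4/3)*(-15) = -20)
r(h) = 1725/4522 (r(h) = 6**2/119 + 12/152 = 36*(1/119) + 12*(1/152) = 36/119 + 3/38 = 1725/4522)
1/r(F(11, t)) = 1/(1725/4522) = 4522/1725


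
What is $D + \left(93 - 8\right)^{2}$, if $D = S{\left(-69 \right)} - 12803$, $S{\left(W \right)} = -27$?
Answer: $-5605$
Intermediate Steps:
$D = -12830$ ($D = -27 - 12803 = -12830$)
$D + \left(93 - 8\right)^{2} = -12830 + \left(93 - 8\right)^{2} = -12830 + 85^{2} = -12830 + 7225 = -5605$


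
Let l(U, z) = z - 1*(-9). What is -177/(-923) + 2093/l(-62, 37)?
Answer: 84347/1846 ≈ 45.692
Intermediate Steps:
l(U, z) = 9 + z (l(U, z) = z + 9 = 9 + z)
-177/(-923) + 2093/l(-62, 37) = -177/(-923) + 2093/(9 + 37) = -177*(-1/923) + 2093/46 = 177/923 + 2093*(1/46) = 177/923 + 91/2 = 84347/1846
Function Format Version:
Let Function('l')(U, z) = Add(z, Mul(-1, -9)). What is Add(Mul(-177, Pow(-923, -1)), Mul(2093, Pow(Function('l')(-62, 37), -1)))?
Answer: Rational(84347, 1846) ≈ 45.692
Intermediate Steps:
Function('l')(U, z) = Add(9, z) (Function('l')(U, z) = Add(z, 9) = Add(9, z))
Add(Mul(-177, Pow(-923, -1)), Mul(2093, Pow(Function('l')(-62, 37), -1))) = Add(Mul(-177, Pow(-923, -1)), Mul(2093, Pow(Add(9, 37), -1))) = Add(Mul(-177, Rational(-1, 923)), Mul(2093, Pow(46, -1))) = Add(Rational(177, 923), Mul(2093, Rational(1, 46))) = Add(Rational(177, 923), Rational(91, 2)) = Rational(84347, 1846)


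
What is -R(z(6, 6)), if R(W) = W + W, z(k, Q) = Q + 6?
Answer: -24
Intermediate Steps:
z(k, Q) = 6 + Q
R(W) = 2*W
-R(z(6, 6)) = -2*(6 + 6) = -2*12 = -1*24 = -24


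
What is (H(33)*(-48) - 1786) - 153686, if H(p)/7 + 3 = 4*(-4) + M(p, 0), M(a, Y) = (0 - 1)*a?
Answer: -138000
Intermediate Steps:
M(a, Y) = -a
H(p) = -133 - 7*p (H(p) = -21 + 7*(4*(-4) - p) = -21 + 7*(-16 - p) = -21 + (-112 - 7*p) = -133 - 7*p)
(H(33)*(-48) - 1786) - 153686 = ((-133 - 7*33)*(-48) - 1786) - 153686 = ((-133 - 231)*(-48) - 1786) - 153686 = (-364*(-48) - 1786) - 153686 = (17472 - 1786) - 153686 = 15686 - 153686 = -138000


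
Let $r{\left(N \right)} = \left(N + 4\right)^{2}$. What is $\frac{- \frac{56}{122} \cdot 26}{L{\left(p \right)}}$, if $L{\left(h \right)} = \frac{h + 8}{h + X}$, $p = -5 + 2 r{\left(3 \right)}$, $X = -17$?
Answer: $- \frac{55328}{6161} \approx -8.9804$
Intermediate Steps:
$r{\left(N \right)} = \left(4 + N\right)^{2}$
$p = 93$ ($p = -5 + 2 \left(4 + 3\right)^{2} = -5 + 2 \cdot 7^{2} = -5 + 2 \cdot 49 = -5 + 98 = 93$)
$L{\left(h \right)} = \frac{8 + h}{-17 + h}$ ($L{\left(h \right)} = \frac{h + 8}{h - 17} = \frac{8 + h}{-17 + h}$)
$\frac{- \frac{56}{122} \cdot 26}{L{\left(p \right)}} = \frac{- \frac{56}{122} \cdot 26}{\frac{1}{-17 + 93} \left(8 + 93\right)} = \frac{\left(-56\right) \frac{1}{122} \cdot 26}{\frac{1}{76} \cdot 101} = \frac{\left(- \frac{28}{61}\right) 26}{\frac{1}{76} \cdot 101} = - \frac{728}{61 \cdot \frac{101}{76}} = \left(- \frac{728}{61}\right) \frac{76}{101} = - \frac{55328}{6161}$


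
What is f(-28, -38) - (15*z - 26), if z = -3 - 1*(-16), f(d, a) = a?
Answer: -207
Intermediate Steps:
z = 13 (z = -3 + 16 = 13)
f(-28, -38) - (15*z - 26) = -38 - (15*13 - 26) = -38 - (195 - 26) = -38 - 1*169 = -38 - 169 = -207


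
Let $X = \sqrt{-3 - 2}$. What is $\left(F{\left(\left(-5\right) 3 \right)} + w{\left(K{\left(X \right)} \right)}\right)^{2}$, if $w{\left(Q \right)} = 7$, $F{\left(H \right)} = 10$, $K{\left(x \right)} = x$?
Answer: $289$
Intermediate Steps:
$X = i \sqrt{5}$ ($X = \sqrt{-5} = i \sqrt{5} \approx 2.2361 i$)
$\left(F{\left(\left(-5\right) 3 \right)} + w{\left(K{\left(X \right)} \right)}\right)^{2} = \left(10 + 7\right)^{2} = 17^{2} = 289$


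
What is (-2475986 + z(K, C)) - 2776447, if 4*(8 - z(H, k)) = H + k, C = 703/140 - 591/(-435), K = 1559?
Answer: -85305737443/16240 ≈ -5.2528e+6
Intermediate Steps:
C = 25903/4060 (C = 703*(1/140) - 591*(-1/435) = 703/140 + 197/145 = 25903/4060 ≈ 6.3801)
z(H, k) = 8 - H/4 - k/4 (z(H, k) = 8 - (H + k)/4 = 8 + (-H/4 - k/4) = 8 - H/4 - k/4)
(-2475986 + z(K, C)) - 2776447 = (-2475986 + (8 - 1/4*1559 - 1/4*25903/4060)) - 2776447 = (-2475986 + (8 - 1559/4 - 25903/16240)) - 2776447 = (-2475986 - 6225523/16240) - 2776447 = -40216238163/16240 - 2776447 = -85305737443/16240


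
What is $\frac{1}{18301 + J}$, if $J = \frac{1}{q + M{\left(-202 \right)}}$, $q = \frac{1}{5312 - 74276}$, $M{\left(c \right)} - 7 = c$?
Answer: $\frac{13447981}{246111431317} \approx 5.4642 \cdot 10^{-5}$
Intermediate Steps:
$M{\left(c \right)} = 7 + c$
$q = - \frac{1}{68964}$ ($q = \frac{1}{-68964} = - \frac{1}{68964} \approx -1.45 \cdot 10^{-5}$)
$J = - \frac{68964}{13447981}$ ($J = \frac{1}{- \frac{1}{68964} + \left(7 - 202\right)} = \frac{1}{- \frac{1}{68964} - 195} = \frac{1}{- \frac{13447981}{68964}} = - \frac{68964}{13447981} \approx -0.0051282$)
$\frac{1}{18301 + J} = \frac{1}{18301 - \frac{68964}{13447981}} = \frac{1}{\frac{246111431317}{13447981}} = \frac{13447981}{246111431317}$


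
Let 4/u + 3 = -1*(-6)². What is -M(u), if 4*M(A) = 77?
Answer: -77/4 ≈ -19.250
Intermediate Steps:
u = -4/39 (u = 4/(-3 - 1*(-6)²) = 4/(-3 - 1*36) = 4/(-3 - 36) = 4/(-39) = 4*(-1/39) = -4/39 ≈ -0.10256)
M(A) = 77/4 (M(A) = (¼)*77 = 77/4)
-M(u) = -1*77/4 = -77/4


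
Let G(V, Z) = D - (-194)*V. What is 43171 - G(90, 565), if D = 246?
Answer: 25465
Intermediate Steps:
G(V, Z) = 246 + 194*V (G(V, Z) = 246 - (-194)*V = 246 + 194*V)
43171 - G(90, 565) = 43171 - (246 + 194*90) = 43171 - (246 + 17460) = 43171 - 1*17706 = 43171 - 17706 = 25465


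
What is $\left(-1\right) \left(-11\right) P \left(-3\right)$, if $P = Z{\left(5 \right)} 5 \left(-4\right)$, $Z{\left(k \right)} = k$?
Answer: $3300$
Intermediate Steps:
$P = -100$ ($P = 5 \cdot 5 \left(-4\right) = 5 \left(-20\right) = -100$)
$\left(-1\right) \left(-11\right) P \left(-3\right) = \left(-1\right) \left(-11\right) \left(-100\right) \left(-3\right) = 11 \left(-100\right) \left(-3\right) = \left(-1100\right) \left(-3\right) = 3300$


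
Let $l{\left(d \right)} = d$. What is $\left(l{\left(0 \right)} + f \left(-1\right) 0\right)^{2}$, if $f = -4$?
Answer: $0$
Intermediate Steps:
$\left(l{\left(0 \right)} + f \left(-1\right) 0\right)^{2} = \left(0 + \left(-4\right) \left(-1\right) 0\right)^{2} = \left(0 + 4 \cdot 0\right)^{2} = \left(0 + 0\right)^{2} = 0^{2} = 0$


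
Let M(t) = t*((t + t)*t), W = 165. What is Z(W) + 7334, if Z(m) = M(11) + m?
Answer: 10161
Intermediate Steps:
M(t) = 2*t³ (M(t) = t*((2*t)*t) = t*(2*t²) = 2*t³)
Z(m) = 2662 + m (Z(m) = 2*11³ + m = 2*1331 + m = 2662 + m)
Z(W) + 7334 = (2662 + 165) + 7334 = 2827 + 7334 = 10161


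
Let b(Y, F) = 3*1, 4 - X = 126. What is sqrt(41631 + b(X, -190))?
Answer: 9*sqrt(514) ≈ 204.04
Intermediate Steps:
X = -122 (X = 4 - 1*126 = 4 - 126 = -122)
b(Y, F) = 3
sqrt(41631 + b(X, -190)) = sqrt(41631 + 3) = sqrt(41634) = 9*sqrt(514)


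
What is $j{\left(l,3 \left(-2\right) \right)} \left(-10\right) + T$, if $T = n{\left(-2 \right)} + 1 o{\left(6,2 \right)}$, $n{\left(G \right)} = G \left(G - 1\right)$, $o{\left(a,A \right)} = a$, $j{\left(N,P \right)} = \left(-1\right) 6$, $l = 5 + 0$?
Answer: $72$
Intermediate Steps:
$l = 5$
$j{\left(N,P \right)} = -6$
$n{\left(G \right)} = G \left(-1 + G\right)$
$T = 12$ ($T = - 2 \left(-1 - 2\right) + 1 \cdot 6 = \left(-2\right) \left(-3\right) + 6 = 6 + 6 = 12$)
$j{\left(l,3 \left(-2\right) \right)} \left(-10\right) + T = \left(-6\right) \left(-10\right) + 12 = 60 + 12 = 72$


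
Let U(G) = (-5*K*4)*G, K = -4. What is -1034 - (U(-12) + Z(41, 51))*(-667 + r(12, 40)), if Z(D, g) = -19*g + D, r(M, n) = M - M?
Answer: -1260330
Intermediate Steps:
U(G) = 80*G (U(G) = (-5*(-4)*4)*G = (20*4)*G = 80*G)
r(M, n) = 0
Z(D, g) = D - 19*g
-1034 - (U(-12) + Z(41, 51))*(-667 + r(12, 40)) = -1034 - (80*(-12) + (41 - 19*51))*(-667 + 0) = -1034 - (-960 + (41 - 969))*(-667) = -1034 - (-960 - 928)*(-667) = -1034 - (-1888)*(-667) = -1034 - 1*1259296 = -1034 - 1259296 = -1260330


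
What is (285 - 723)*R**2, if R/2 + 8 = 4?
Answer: -28032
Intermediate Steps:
R = -8 (R = -16 + 2*4 = -16 + 8 = -8)
(285 - 723)*R**2 = (285 - 723)*(-8)**2 = -438*64 = -28032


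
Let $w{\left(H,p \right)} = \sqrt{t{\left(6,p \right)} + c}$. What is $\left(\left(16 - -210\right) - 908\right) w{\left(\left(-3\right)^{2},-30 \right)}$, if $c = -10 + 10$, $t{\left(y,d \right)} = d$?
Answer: $- 682 i \sqrt{30} \approx - 3735.5 i$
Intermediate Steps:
$c = 0$
$w{\left(H,p \right)} = \sqrt{p}$ ($w{\left(H,p \right)} = \sqrt{p + 0} = \sqrt{p}$)
$\left(\left(16 - -210\right) - 908\right) w{\left(\left(-3\right)^{2},-30 \right)} = \left(\left(16 - -210\right) - 908\right) \sqrt{-30} = \left(\left(16 + 210\right) - 908\right) i \sqrt{30} = \left(226 - 908\right) i \sqrt{30} = - 682 i \sqrt{30}$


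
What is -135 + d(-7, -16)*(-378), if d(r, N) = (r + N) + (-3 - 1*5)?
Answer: 11583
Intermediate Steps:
d(r, N) = -8 + N + r (d(r, N) = (N + r) + (-3 - 5) = (N + r) - 8 = -8 + N + r)
-135 + d(-7, -16)*(-378) = -135 + (-8 - 16 - 7)*(-378) = -135 - 31*(-378) = -135 + 11718 = 11583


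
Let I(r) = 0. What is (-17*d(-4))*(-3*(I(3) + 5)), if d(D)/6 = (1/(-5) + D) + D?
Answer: -12546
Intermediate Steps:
d(D) = -6/5 + 12*D (d(D) = 6*((1/(-5) + D) + D) = 6*((-1/5 + D) + D) = 6*(-1/5 + 2*D) = -6/5 + 12*D)
(-17*d(-4))*(-3*(I(3) + 5)) = (-17*(-6/5 + 12*(-4)))*(-3*(0 + 5)) = (-17*(-6/5 - 48))*(-3*5) = -17*(-246/5)*(-15) = (4182/5)*(-15) = -12546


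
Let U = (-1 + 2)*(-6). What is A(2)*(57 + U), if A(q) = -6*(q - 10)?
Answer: 2448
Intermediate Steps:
U = -6 (U = 1*(-6) = -6)
A(q) = 60 - 6*q (A(q) = -6*(-10 + q) = 60 - 6*q)
A(2)*(57 + U) = (60 - 6*2)*(57 - 6) = (60 - 12)*51 = 48*51 = 2448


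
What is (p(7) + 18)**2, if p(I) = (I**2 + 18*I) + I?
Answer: 40000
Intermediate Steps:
p(I) = I**2 + 19*I
(p(7) + 18)**2 = (7*(19 + 7) + 18)**2 = (7*26 + 18)**2 = (182 + 18)**2 = 200**2 = 40000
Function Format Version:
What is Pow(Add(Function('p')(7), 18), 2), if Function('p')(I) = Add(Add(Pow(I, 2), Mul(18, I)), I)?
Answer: 40000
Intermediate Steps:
Function('p')(I) = Add(Pow(I, 2), Mul(19, I))
Pow(Add(Function('p')(7), 18), 2) = Pow(Add(Mul(7, Add(19, 7)), 18), 2) = Pow(Add(Mul(7, 26), 18), 2) = Pow(Add(182, 18), 2) = Pow(200, 2) = 40000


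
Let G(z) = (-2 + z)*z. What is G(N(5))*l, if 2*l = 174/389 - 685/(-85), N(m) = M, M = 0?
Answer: 0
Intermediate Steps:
N(m) = 0
G(z) = z*(-2 + z)
l = 56251/13226 (l = (174/389 - 685/(-85))/2 = (174*(1/389) - 685*(-1/85))/2 = (174/389 + 137/17)/2 = (½)*(56251/6613) = 56251/13226 ≈ 4.2531)
G(N(5))*l = (0*(-2 + 0))*(56251/13226) = (0*(-2))*(56251/13226) = 0*(56251/13226) = 0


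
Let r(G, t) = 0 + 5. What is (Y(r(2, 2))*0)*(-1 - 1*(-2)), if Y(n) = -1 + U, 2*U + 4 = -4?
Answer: 0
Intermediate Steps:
U = -4 (U = -2 + (½)*(-4) = -2 - 2 = -4)
r(G, t) = 5
Y(n) = -5 (Y(n) = -1 - 4 = -5)
(Y(r(2, 2))*0)*(-1 - 1*(-2)) = (-5*0)*(-1 - 1*(-2)) = 0*(-1 + 2) = 0*1 = 0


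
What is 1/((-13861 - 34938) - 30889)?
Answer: -1/79688 ≈ -1.2549e-5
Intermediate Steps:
1/((-13861 - 34938) - 30889) = 1/(-48799 - 30889) = 1/(-79688) = -1/79688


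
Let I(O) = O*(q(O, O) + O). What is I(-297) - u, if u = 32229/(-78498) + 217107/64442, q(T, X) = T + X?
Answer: 5311979124082/20073683 ≈ 2.6462e+5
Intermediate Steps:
u = 59387159/20073683 (u = 32229*(-1/78498) + 217107*(1/64442) = -3581/8722 + 217107/64442 = 59387159/20073683 ≈ 2.9585)
I(O) = 3*O**2 (I(O) = O*((O + O) + O) = O*(2*O + O) = O*(3*O) = 3*O**2)
I(-297) - u = 3*(-297)**2 - 1*59387159/20073683 = 3*88209 - 59387159/20073683 = 264627 - 59387159/20073683 = 5311979124082/20073683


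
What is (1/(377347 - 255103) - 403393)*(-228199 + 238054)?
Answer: -161991148231935/40748 ≈ -3.9754e+9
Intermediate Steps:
(1/(377347 - 255103) - 403393)*(-228199 + 238054) = (1/122244 - 403393)*9855 = -49312373891/122244*9855 = -161991148231935/40748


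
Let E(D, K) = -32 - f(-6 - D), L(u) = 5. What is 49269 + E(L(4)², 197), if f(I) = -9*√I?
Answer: 49237 + 9*I*√31 ≈ 49237.0 + 50.11*I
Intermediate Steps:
E(D, K) = -32 + 9*√(-6 - D) (E(D, K) = -32 - (-9)*√(-6 - D) = -32 + 9*√(-6 - D))
49269 + E(L(4)², 197) = 49269 + (-32 + 9*√(-6 - 1*5²)) = 49269 + (-32 + 9*√(-6 - 1*25)) = 49269 + (-32 + 9*√(-6 - 25)) = 49269 + (-32 + 9*√(-31)) = 49269 + (-32 + 9*(I*√31)) = 49269 + (-32 + 9*I*√31) = 49237 + 9*I*√31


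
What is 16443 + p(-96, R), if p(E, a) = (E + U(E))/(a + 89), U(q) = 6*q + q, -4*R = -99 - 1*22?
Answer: 2613413/159 ≈ 16437.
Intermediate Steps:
R = 121/4 (R = -(-99 - 1*22)/4 = -(-99 - 22)/4 = -¼*(-121) = 121/4 ≈ 30.250)
U(q) = 7*q
p(E, a) = 8*E/(89 + a) (p(E, a) = (E + 7*E)/(a + 89) = (8*E)/(89 + a) = 8*E/(89 + a))
16443 + p(-96, R) = 16443 + 8*(-96)/(89 + 121/4) = 16443 + 8*(-96)/(477/4) = 16443 + 8*(-96)*(4/477) = 16443 - 1024/159 = 2613413/159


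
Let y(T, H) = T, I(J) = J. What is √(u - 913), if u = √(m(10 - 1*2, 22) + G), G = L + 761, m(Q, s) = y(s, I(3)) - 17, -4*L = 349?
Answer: √(-3652 + 2*√2715)/2 ≈ 29.782*I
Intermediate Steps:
L = -349/4 (L = -¼*349 = -349/4 ≈ -87.250)
m(Q, s) = -17 + s (m(Q, s) = s - 17 = -17 + s)
G = 2695/4 (G = -349/4 + 761 = 2695/4 ≈ 673.75)
u = √2715/2 (u = √((-17 + 22) + 2695/4) = √(5 + 2695/4) = √(2715/4) = √2715/2 ≈ 26.053)
√(u - 913) = √(√2715/2 - 913) = √(-913 + √2715/2)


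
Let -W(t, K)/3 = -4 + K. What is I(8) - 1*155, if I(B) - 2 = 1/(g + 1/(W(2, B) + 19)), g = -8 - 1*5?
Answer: -13777/90 ≈ -153.08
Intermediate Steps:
W(t, K) = 12 - 3*K (W(t, K) = -3*(-4 + K) = 12 - 3*K)
g = -13 (g = -8 - 5 = -13)
I(B) = 2 + 1/(-13 + 1/(31 - 3*B)) (I(B) = 2 + 1/(-13 + 1/((12 - 3*B) + 19)) = 2 + 1/(-13 + 1/(31 - 3*B)))
I(8) - 1*155 = (773 - 75*8)/(3*(134 - 13*8)) - 1*155 = (773 - 600)/(3*(134 - 104)) - 155 = (⅓)*173/30 - 155 = (⅓)*(1/30)*173 - 155 = 173/90 - 155 = -13777/90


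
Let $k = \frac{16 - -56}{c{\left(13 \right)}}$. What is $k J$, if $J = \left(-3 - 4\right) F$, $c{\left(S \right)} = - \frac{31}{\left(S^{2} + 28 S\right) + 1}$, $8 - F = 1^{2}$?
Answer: $\frac{1883952}{31} \approx 60773.0$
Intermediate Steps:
$F = 7$ ($F = 8 - 1^{2} = 8 - 1 = 7$)
$c{\left(S \right)} = - \frac{31}{1 + S^{2} + 28 S}$
$k = - \frac{38448}{31}$ ($k = \frac{16 - -56}{\left(-31\right) \frac{1}{1 + 13^{2} + 28 \cdot 13}} = \frac{16 + 56}{\left(-31\right) \frac{1}{1 + 169 + 364}} = \frac{72}{\left(-31\right) \frac{1}{534}} = \frac{72}{- \frac{31}{534}} = 72 \left(- \frac{534}{31}\right) = - \frac{38448}{31} \approx -1240.3$)
$J = -49$ ($J = \left(-3 - 4\right) 7 = \left(-7\right) 7 = -49$)
$k J = \left(- \frac{38448}{31}\right) \left(-49\right) = \frac{1883952}{31}$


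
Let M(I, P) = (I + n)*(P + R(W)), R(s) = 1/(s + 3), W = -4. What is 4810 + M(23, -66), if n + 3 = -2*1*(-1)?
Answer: 3336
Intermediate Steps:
R(s) = 1/(3 + s)
n = -1 (n = -3 - 2*1*(-1) = -3 - 2*(-1) = -3 + 2 = -1)
M(I, P) = (-1 + I)*(-1 + P) (M(I, P) = (I - 1)*(P + 1/(3 - 4)) = (-1 + I)*(P + 1/(-1)) = (-1 + I)*(P - 1) = (-1 + I)*(-1 + P))
4810 + M(23, -66) = 4810 + (1 - 1*23 - 1*(-66) + 23*(-66)) = 4810 + (1 - 23 + 66 - 1518) = 4810 - 1474 = 3336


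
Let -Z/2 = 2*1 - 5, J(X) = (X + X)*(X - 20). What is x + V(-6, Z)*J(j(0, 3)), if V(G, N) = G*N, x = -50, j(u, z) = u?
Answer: -50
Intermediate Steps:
J(X) = 2*X*(-20 + X) (J(X) = (2*X)*(-20 + X) = 2*X*(-20 + X))
Z = 6 (Z = -2*(2*1 - 5) = -2*(2 - 5) = -2*(-3) = 6)
x + V(-6, Z)*J(j(0, 3)) = -50 + (-6*6)*(2*0*(-20 + 0)) = -50 - 72*0*(-20) = -50 - 36*0 = -50 + 0 = -50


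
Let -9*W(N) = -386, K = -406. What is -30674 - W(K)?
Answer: -276452/9 ≈ -30717.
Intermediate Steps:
W(N) = 386/9 (W(N) = -⅑*(-386) = 386/9)
-30674 - W(K) = -30674 - 1*386/9 = -30674 - 386/9 = -276452/9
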